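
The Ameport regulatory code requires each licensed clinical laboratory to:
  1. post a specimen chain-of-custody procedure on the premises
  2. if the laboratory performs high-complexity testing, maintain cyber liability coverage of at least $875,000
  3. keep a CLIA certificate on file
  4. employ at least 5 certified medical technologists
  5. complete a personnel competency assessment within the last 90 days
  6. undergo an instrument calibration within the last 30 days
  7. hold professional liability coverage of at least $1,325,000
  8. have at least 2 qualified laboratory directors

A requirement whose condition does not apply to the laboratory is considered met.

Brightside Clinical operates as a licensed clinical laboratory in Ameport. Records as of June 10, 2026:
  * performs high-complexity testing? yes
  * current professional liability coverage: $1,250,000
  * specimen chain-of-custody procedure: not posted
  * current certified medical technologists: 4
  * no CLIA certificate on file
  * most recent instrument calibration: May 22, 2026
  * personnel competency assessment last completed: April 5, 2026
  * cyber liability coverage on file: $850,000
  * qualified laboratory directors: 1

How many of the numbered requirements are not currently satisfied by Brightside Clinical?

1. specimen chain-of-custody procedure absent → not met
2. condition 'performs high-complexity testing' holds; cyber liability coverage $850,000 < $875,000 → not met
3. CLIA certificate absent → not met
4. certified medical technologists 4 < 5 → not met
5. personnel competency assessment 66 days ago vs limit 90 → met
6. instrument calibration 19 days ago vs limit 30 → met
7. professional liability coverage $1,250,000 < $1,325,000 → not met
8. qualified laboratory directors 1 < 2 → not met
Not met: 6 of 8

6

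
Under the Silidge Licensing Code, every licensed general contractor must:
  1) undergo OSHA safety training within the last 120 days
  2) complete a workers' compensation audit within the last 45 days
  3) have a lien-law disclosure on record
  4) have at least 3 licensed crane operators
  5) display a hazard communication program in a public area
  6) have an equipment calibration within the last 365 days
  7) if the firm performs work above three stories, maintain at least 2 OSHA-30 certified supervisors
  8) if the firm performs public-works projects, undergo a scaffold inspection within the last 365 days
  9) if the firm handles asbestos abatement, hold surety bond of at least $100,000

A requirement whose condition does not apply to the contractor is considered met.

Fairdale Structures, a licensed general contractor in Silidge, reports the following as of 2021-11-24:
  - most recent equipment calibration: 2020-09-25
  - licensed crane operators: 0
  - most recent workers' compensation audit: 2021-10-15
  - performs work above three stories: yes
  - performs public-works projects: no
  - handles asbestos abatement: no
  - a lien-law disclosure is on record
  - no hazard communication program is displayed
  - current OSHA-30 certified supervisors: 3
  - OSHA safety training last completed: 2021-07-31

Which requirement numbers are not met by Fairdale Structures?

1. OSHA safety training 116 days ago vs limit 120 → met
2. workers' compensation audit 40 days ago vs limit 45 → met
3. lien-law disclosure present → met
4. licensed crane operators 0 < 3 → not met
5. hazard communication program absent → not met
6. equipment calibration 425 days ago vs limit 365 → not met
7. condition 'performs work above three stories' holds; OSHA-30 certified supervisors 3 ≥ 2 → met
8. condition 'performs public-works projects' does not hold → requirement n/a → met
9. condition 'handles asbestos abatement' does not hold → requirement n/a → met
Not met: 4, 5, 6

4, 5, 6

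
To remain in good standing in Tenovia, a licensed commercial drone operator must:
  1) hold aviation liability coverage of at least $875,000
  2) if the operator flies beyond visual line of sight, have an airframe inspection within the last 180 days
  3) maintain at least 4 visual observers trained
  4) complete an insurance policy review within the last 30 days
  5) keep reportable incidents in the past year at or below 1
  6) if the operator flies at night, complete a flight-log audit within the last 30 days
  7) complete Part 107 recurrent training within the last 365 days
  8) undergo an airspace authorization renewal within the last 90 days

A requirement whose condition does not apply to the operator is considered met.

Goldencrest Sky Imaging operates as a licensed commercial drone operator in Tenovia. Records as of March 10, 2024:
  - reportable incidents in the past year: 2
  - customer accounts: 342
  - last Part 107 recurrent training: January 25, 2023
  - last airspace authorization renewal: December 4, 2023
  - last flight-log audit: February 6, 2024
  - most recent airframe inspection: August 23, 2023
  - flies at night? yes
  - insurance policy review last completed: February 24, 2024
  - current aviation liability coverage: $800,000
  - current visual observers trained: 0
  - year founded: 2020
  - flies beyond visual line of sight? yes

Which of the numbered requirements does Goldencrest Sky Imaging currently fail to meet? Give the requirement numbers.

1, 2, 3, 5, 6, 7, 8

1. aviation liability coverage $800,000 < $875,000 → not met
2. condition 'flies beyond visual line of sight' holds; airframe inspection 200 days ago vs limit 180 → not met
3. visual observers trained 0 < 4 → not met
4. insurance policy review 15 days ago vs limit 30 → met
5. reportable incidents in the past year 2 > 1 → not met
6. condition 'flies at night' holds; flight-log audit 33 days ago vs limit 30 → not met
7. Part 107 recurrent training 410 days ago vs limit 365 → not met
8. airspace authorization renewal 97 days ago vs limit 90 → not met
Not met: 1, 2, 3, 5, 6, 7, 8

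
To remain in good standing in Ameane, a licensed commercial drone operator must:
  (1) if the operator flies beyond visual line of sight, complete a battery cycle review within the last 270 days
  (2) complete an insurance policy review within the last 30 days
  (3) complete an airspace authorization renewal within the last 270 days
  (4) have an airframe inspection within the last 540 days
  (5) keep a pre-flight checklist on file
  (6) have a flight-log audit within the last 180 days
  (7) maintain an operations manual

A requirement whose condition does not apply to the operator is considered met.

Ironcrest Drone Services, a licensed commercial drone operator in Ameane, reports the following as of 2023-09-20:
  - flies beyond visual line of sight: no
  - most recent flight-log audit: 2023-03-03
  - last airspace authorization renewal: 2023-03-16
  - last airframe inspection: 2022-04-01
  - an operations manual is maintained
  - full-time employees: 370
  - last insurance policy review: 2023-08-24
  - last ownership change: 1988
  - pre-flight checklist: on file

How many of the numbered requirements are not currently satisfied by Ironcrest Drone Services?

1. condition 'flies beyond visual line of sight' does not hold → requirement n/a → met
2. insurance policy review 27 days ago vs limit 30 → met
3. airspace authorization renewal 188 days ago vs limit 270 → met
4. airframe inspection 537 days ago vs limit 540 → met
5. pre-flight checklist present → met
6. flight-log audit 201 days ago vs limit 180 → not met
7. operations manual present → met
Not met: 1 of 7

1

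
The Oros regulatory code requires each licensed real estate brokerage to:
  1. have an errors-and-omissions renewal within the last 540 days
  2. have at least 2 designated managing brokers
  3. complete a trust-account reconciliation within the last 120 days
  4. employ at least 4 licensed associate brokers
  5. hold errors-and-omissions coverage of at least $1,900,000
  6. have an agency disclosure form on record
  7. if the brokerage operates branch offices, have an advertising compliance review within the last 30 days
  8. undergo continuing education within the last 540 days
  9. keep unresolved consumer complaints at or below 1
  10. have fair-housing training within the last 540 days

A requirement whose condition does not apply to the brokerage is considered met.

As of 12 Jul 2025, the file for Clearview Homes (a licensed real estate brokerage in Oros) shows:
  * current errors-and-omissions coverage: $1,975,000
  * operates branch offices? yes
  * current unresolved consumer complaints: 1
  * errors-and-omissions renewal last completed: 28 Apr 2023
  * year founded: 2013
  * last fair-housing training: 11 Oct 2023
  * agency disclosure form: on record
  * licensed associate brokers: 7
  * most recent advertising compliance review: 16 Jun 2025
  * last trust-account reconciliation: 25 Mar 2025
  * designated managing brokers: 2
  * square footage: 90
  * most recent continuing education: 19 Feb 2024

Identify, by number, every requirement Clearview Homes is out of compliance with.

1, 10

1. errors-and-omissions renewal 806 days ago vs limit 540 → not met
2. designated managing brokers 2 ≥ 2 → met
3. trust-account reconciliation 109 days ago vs limit 120 → met
4. licensed associate brokers 7 ≥ 4 → met
5. errors-and-omissions coverage $1,975,000 ≥ $1,900,000 → met
6. agency disclosure form present → met
7. condition 'operates branch offices' holds; advertising compliance review 26 days ago vs limit 30 → met
8. continuing education 509 days ago vs limit 540 → met
9. unresolved consumer complaints 1 ≤ 1 → met
10. fair-housing training 640 days ago vs limit 540 → not met
Not met: 1, 10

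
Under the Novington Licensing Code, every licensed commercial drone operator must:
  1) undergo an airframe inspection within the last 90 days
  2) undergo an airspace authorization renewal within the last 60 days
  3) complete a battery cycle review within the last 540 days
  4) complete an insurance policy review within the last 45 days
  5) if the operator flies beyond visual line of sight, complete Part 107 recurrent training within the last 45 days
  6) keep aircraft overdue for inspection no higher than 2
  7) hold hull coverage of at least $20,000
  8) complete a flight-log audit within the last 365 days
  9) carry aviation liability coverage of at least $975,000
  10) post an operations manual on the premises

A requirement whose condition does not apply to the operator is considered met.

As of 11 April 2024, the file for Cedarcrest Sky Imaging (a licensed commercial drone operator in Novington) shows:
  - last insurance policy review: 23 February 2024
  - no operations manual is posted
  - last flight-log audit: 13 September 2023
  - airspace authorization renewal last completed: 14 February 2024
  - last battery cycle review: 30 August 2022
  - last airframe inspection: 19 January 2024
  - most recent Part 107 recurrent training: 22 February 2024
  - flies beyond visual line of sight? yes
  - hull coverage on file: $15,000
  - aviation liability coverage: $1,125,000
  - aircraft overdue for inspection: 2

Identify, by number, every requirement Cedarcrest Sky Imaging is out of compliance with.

1. airframe inspection 83 days ago vs limit 90 → met
2. airspace authorization renewal 57 days ago vs limit 60 → met
3. battery cycle review 590 days ago vs limit 540 → not met
4. insurance policy review 48 days ago vs limit 45 → not met
5. condition 'flies beyond visual line of sight' holds; Part 107 recurrent training 49 days ago vs limit 45 → not met
6. aircraft overdue for inspection 2 ≤ 2 → met
7. hull coverage $15,000 < $20,000 → not met
8. flight-log audit 211 days ago vs limit 365 → met
9. aviation liability coverage $1,125,000 ≥ $975,000 → met
10. operations manual absent → not met
Not met: 3, 4, 5, 7, 10

3, 4, 5, 7, 10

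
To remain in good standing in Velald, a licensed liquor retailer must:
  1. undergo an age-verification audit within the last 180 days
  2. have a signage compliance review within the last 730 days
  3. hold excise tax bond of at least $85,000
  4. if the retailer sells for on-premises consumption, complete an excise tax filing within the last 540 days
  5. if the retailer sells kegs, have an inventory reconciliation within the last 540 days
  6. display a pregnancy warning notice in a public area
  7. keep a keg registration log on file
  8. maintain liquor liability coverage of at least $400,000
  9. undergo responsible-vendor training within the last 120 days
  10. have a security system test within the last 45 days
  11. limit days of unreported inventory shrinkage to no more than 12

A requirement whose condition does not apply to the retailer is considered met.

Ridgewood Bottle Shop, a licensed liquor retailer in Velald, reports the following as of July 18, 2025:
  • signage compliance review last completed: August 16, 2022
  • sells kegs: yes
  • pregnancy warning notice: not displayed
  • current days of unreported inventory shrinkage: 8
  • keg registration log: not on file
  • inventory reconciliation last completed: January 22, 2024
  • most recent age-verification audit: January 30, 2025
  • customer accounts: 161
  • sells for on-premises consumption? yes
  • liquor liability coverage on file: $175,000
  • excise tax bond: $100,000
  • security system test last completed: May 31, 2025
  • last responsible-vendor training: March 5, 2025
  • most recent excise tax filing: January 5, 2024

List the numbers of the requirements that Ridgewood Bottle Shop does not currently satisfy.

1. age-verification audit 169 days ago vs limit 180 → met
2. signage compliance review 1067 days ago vs limit 730 → not met
3. excise tax bond $100,000 ≥ $85,000 → met
4. condition 'sells for on-premises consumption' holds; excise tax filing 560 days ago vs limit 540 → not met
5. condition 'sells kegs' holds; inventory reconciliation 543 days ago vs limit 540 → not met
6. pregnancy warning notice absent → not met
7. keg registration log absent → not met
8. liquor liability coverage $175,000 < $400,000 → not met
9. responsible-vendor training 135 days ago vs limit 120 → not met
10. security system test 48 days ago vs limit 45 → not met
11. days of unreported inventory shrinkage 8 ≤ 12 → met
Not met: 2, 4, 5, 6, 7, 8, 9, 10

2, 4, 5, 6, 7, 8, 9, 10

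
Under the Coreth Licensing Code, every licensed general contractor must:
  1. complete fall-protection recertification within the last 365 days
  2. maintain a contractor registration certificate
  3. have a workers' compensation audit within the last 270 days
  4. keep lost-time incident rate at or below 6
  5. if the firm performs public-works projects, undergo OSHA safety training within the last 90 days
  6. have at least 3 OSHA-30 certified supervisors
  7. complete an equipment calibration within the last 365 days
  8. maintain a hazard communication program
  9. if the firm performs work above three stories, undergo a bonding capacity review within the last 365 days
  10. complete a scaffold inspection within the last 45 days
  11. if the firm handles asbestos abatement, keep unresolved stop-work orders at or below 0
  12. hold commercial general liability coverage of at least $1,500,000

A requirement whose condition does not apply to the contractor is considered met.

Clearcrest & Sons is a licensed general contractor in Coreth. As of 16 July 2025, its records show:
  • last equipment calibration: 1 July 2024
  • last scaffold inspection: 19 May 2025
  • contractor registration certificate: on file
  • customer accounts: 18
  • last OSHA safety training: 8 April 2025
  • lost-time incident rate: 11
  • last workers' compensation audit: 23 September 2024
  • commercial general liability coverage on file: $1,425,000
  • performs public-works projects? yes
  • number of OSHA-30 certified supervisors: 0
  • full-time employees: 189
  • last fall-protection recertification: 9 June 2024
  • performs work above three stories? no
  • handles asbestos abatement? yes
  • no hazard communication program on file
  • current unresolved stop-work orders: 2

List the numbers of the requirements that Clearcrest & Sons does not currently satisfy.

1. fall-protection recertification 402 days ago vs limit 365 → not met
2. contractor registration certificate present → met
3. workers' compensation audit 296 days ago vs limit 270 → not met
4. lost-time incident rate 11 > 6 → not met
5. condition 'performs public-works projects' holds; OSHA safety training 99 days ago vs limit 90 → not met
6. OSHA-30 certified supervisors 0 < 3 → not met
7. equipment calibration 380 days ago vs limit 365 → not met
8. hazard communication program absent → not met
9. condition 'performs work above three stories' does not hold → requirement n/a → met
10. scaffold inspection 58 days ago vs limit 45 → not met
11. condition 'handles asbestos abatement' holds; unresolved stop-work orders 2 > 0 → not met
12. commercial general liability coverage $1,425,000 < $1,500,000 → not met
Not met: 1, 3, 4, 5, 6, 7, 8, 10, 11, 12

1, 3, 4, 5, 6, 7, 8, 10, 11, 12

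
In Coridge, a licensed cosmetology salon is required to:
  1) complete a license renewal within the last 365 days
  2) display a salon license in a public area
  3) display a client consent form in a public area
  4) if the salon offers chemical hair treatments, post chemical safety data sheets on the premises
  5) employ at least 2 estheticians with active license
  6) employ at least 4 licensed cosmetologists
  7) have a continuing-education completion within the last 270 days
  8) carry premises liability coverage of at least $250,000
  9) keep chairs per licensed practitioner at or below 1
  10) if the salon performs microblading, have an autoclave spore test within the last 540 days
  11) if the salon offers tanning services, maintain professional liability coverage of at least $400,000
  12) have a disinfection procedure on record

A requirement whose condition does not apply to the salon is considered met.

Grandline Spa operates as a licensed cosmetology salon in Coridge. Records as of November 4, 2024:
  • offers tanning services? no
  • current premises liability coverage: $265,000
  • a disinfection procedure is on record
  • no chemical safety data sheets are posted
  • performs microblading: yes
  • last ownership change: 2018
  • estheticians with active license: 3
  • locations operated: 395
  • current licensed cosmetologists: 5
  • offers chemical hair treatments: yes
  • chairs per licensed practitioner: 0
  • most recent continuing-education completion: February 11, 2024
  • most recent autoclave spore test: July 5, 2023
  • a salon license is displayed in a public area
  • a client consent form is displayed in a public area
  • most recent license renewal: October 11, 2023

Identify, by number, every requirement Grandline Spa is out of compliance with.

1. license renewal 390 days ago vs limit 365 → not met
2. salon license present → met
3. client consent form present → met
4. condition 'offers chemical hair treatments' holds; chemical safety data sheets absent → not met
5. estheticians with active license 3 ≥ 2 → met
6. licensed cosmetologists 5 ≥ 4 → met
7. continuing-education completion 267 days ago vs limit 270 → met
8. premises liability coverage $265,000 ≥ $250,000 → met
9. chairs per licensed practitioner 0 ≤ 1 → met
10. condition 'performs microblading' holds; autoclave spore test 488 days ago vs limit 540 → met
11. condition 'offers tanning services' does not hold → requirement n/a → met
12. disinfection procedure present → met
Not met: 1, 4

1, 4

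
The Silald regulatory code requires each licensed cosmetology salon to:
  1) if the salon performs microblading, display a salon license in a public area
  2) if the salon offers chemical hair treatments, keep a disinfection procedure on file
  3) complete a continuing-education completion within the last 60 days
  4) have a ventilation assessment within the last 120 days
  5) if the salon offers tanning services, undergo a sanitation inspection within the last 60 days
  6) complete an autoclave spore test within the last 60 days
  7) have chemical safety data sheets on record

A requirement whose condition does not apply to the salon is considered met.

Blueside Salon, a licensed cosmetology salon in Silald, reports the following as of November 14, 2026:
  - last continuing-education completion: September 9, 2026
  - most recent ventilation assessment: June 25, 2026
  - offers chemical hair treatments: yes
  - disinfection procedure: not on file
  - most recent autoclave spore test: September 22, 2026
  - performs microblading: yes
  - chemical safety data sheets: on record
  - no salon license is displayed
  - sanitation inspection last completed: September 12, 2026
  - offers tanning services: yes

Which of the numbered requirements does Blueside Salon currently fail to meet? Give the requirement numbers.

1. condition 'performs microblading' holds; salon license absent → not met
2. condition 'offers chemical hair treatments' holds; disinfection procedure absent → not met
3. continuing-education completion 66 days ago vs limit 60 → not met
4. ventilation assessment 142 days ago vs limit 120 → not met
5. condition 'offers tanning services' holds; sanitation inspection 63 days ago vs limit 60 → not met
6. autoclave spore test 53 days ago vs limit 60 → met
7. chemical safety data sheets present → met
Not met: 1, 2, 3, 4, 5

1, 2, 3, 4, 5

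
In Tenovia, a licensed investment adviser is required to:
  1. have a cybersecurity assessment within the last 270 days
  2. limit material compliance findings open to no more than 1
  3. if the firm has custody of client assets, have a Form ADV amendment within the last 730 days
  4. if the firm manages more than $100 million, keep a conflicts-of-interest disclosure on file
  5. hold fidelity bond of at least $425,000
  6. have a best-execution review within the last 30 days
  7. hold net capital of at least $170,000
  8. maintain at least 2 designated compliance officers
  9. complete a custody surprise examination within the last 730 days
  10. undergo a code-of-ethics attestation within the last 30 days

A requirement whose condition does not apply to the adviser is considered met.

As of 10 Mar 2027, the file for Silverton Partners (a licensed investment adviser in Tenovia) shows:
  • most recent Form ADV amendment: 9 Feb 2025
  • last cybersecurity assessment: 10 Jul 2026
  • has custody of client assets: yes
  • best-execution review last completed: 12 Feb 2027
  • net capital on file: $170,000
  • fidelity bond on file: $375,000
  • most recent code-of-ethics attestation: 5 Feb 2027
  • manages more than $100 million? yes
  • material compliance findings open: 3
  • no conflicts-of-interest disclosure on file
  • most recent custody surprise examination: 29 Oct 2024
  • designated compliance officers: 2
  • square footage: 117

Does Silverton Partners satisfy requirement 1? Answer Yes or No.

1. cybersecurity assessment 243 days ago vs limit 270 → met

Yes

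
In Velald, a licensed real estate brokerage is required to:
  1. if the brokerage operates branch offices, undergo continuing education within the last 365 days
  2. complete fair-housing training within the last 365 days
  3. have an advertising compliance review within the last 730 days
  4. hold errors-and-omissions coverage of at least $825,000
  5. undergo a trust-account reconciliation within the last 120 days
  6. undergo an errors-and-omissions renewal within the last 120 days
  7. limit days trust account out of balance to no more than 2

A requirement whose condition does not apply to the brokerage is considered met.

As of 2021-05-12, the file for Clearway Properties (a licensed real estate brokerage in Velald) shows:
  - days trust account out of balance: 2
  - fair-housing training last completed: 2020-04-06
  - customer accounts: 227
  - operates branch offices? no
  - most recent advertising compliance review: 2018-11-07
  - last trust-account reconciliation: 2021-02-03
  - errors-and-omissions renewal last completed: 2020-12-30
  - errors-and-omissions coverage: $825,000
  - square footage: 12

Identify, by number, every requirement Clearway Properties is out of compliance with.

2, 3, 6

1. condition 'operates branch offices' does not hold → requirement n/a → met
2. fair-housing training 401 days ago vs limit 365 → not met
3. advertising compliance review 917 days ago vs limit 730 → not met
4. errors-and-omissions coverage $825,000 ≥ $825,000 → met
5. trust-account reconciliation 98 days ago vs limit 120 → met
6. errors-and-omissions renewal 133 days ago vs limit 120 → not met
7. days trust account out of balance 2 ≤ 2 → met
Not met: 2, 3, 6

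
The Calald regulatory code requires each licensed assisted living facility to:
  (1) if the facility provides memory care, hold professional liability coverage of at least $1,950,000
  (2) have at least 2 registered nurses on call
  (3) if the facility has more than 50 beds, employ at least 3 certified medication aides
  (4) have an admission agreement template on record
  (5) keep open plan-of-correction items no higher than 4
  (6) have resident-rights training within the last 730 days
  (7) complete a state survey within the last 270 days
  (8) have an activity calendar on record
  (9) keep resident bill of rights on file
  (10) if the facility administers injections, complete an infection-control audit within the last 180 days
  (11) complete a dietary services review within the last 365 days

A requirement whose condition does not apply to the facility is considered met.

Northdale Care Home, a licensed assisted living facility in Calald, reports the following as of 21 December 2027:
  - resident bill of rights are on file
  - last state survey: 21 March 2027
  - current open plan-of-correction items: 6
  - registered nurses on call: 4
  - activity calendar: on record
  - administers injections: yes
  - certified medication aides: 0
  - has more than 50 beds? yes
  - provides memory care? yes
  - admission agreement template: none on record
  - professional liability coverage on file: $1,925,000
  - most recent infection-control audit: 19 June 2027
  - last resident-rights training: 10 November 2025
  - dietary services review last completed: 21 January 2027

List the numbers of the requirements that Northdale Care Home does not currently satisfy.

1. condition 'provides memory care' holds; professional liability coverage $1,925,000 < $1,950,000 → not met
2. registered nurses on call 4 ≥ 2 → met
3. condition 'has more than 50 beds' holds; certified medication aides 0 < 3 → not met
4. admission agreement template absent → not met
5. open plan-of-correction items 6 > 4 → not met
6. resident-rights training 771 days ago vs limit 730 → not met
7. state survey 275 days ago vs limit 270 → not met
8. activity calendar present → met
9. resident bill of rights present → met
10. condition 'administers injections' holds; infection-control audit 185 days ago vs limit 180 → not met
11. dietary services review 334 days ago vs limit 365 → met
Not met: 1, 3, 4, 5, 6, 7, 10

1, 3, 4, 5, 6, 7, 10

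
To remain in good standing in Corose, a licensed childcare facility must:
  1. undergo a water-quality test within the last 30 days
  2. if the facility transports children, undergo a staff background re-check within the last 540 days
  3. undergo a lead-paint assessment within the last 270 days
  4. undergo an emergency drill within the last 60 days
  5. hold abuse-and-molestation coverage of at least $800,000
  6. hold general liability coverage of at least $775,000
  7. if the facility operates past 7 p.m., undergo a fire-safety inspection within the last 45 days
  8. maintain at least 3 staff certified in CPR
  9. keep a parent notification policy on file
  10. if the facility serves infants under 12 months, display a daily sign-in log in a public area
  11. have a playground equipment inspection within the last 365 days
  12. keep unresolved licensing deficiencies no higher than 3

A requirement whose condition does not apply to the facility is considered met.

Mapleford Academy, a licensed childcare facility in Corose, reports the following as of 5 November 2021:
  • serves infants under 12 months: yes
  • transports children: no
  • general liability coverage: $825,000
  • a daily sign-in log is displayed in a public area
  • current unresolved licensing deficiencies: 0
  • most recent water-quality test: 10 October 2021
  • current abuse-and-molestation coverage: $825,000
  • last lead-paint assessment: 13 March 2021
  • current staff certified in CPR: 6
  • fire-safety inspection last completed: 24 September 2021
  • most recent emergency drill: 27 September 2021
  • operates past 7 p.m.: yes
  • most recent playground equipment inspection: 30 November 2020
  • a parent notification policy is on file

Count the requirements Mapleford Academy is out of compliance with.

0

1. water-quality test 26 days ago vs limit 30 → met
2. condition 'transports children' does not hold → requirement n/a → met
3. lead-paint assessment 237 days ago vs limit 270 → met
4. emergency drill 39 days ago vs limit 60 → met
5. abuse-and-molestation coverage $825,000 ≥ $800,000 → met
6. general liability coverage $825,000 ≥ $775,000 → met
7. condition 'operates past 7 p.m.' holds; fire-safety inspection 42 days ago vs limit 45 → met
8. staff certified in CPR 6 ≥ 3 → met
9. parent notification policy present → met
10. condition 'serves infants under 12 months' holds; daily sign-in log present → met
11. playground equipment inspection 340 days ago vs limit 365 → met
12. unresolved licensing deficiencies 0 ≤ 3 → met
Not met: 0 of 12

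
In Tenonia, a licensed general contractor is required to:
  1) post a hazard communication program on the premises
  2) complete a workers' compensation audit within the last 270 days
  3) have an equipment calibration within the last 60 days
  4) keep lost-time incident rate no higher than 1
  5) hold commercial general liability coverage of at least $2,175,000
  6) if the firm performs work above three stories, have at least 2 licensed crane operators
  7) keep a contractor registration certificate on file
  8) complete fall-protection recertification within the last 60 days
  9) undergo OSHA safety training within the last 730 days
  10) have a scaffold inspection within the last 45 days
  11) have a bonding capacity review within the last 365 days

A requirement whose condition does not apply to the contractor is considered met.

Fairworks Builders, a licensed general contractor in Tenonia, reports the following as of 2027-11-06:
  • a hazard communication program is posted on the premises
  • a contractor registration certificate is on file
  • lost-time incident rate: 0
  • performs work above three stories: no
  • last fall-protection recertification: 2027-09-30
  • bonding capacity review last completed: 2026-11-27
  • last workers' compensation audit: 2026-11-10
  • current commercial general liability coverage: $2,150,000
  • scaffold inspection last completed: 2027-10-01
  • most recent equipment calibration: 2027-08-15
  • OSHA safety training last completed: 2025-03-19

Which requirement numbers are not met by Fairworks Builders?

2, 3, 5, 9

1. hazard communication program present → met
2. workers' compensation audit 361 days ago vs limit 270 → not met
3. equipment calibration 83 days ago vs limit 60 → not met
4. lost-time incident rate 0 ≤ 1 → met
5. commercial general liability coverage $2,150,000 < $2,175,000 → not met
6. condition 'performs work above three stories' does not hold → requirement n/a → met
7. contractor registration certificate present → met
8. fall-protection recertification 37 days ago vs limit 60 → met
9. OSHA safety training 962 days ago vs limit 730 → not met
10. scaffold inspection 36 days ago vs limit 45 → met
11. bonding capacity review 344 days ago vs limit 365 → met
Not met: 2, 3, 5, 9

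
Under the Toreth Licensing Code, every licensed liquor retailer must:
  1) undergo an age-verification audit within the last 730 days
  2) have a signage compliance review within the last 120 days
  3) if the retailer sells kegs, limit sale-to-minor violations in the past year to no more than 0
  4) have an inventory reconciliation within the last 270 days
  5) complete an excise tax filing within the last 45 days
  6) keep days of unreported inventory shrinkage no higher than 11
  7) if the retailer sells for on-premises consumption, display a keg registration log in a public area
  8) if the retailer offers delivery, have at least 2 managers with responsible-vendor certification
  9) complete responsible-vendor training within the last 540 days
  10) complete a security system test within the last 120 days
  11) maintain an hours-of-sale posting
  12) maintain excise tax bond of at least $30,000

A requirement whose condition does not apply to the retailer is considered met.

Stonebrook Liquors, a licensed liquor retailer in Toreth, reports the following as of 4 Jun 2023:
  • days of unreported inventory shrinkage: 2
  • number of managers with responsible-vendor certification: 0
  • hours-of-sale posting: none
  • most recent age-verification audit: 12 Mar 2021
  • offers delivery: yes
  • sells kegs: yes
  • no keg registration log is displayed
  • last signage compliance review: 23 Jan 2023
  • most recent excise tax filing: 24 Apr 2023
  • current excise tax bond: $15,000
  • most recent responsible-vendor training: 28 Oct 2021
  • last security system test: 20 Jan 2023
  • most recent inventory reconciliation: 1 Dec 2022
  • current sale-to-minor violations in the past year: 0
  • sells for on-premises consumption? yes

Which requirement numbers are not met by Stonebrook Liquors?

1. age-verification audit 814 days ago vs limit 730 → not met
2. signage compliance review 132 days ago vs limit 120 → not met
3. condition 'sells kegs' holds; sale-to-minor violations in the past year 0 ≤ 0 → met
4. inventory reconciliation 185 days ago vs limit 270 → met
5. excise tax filing 41 days ago vs limit 45 → met
6. days of unreported inventory shrinkage 2 ≤ 11 → met
7. condition 'sells for on-premises consumption' holds; keg registration log absent → not met
8. condition 'offers delivery' holds; managers with responsible-vendor certification 0 < 2 → not met
9. responsible-vendor training 584 days ago vs limit 540 → not met
10. security system test 135 days ago vs limit 120 → not met
11. hours-of-sale posting absent → not met
12. excise tax bond $15,000 < $30,000 → not met
Not met: 1, 2, 7, 8, 9, 10, 11, 12

1, 2, 7, 8, 9, 10, 11, 12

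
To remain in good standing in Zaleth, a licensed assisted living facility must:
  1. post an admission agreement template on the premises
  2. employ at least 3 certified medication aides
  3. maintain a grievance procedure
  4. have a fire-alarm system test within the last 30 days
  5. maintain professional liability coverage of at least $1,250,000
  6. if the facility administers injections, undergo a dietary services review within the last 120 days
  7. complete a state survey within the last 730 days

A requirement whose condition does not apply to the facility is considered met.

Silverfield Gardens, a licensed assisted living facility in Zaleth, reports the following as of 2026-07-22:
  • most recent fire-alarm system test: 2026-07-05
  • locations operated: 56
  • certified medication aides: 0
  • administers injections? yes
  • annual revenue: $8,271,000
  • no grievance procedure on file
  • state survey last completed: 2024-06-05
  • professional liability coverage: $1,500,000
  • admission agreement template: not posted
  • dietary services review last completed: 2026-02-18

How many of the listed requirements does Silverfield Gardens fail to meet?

1. admission agreement template absent → not met
2. certified medication aides 0 < 3 → not met
3. grievance procedure absent → not met
4. fire-alarm system test 17 days ago vs limit 30 → met
5. professional liability coverage $1,500,000 ≥ $1,250,000 → met
6. condition 'administers injections' holds; dietary services review 154 days ago vs limit 120 → not met
7. state survey 777 days ago vs limit 730 → not met
Not met: 5 of 7

5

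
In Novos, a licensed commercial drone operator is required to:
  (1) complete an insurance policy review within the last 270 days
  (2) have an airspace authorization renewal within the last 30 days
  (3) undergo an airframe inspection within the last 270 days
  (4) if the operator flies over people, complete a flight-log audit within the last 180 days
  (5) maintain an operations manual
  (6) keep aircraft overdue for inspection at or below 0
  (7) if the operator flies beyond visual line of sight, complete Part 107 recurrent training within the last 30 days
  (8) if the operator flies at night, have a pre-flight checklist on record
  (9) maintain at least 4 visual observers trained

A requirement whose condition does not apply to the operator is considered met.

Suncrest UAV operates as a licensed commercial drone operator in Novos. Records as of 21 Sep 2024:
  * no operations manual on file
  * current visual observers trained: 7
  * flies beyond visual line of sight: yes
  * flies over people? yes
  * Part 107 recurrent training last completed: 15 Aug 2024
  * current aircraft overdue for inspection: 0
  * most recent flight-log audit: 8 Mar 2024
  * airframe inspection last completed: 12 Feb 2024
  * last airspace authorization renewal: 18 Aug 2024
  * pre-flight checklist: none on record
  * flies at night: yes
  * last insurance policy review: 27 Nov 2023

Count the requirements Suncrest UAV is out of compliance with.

1. insurance policy review 299 days ago vs limit 270 → not met
2. airspace authorization renewal 34 days ago vs limit 30 → not met
3. airframe inspection 222 days ago vs limit 270 → met
4. condition 'flies over people' holds; flight-log audit 197 days ago vs limit 180 → not met
5. operations manual absent → not met
6. aircraft overdue for inspection 0 ≤ 0 → met
7. condition 'flies beyond visual line of sight' holds; Part 107 recurrent training 37 days ago vs limit 30 → not met
8. condition 'flies at night' holds; pre-flight checklist absent → not met
9. visual observers trained 7 ≥ 4 → met
Not met: 6 of 9

6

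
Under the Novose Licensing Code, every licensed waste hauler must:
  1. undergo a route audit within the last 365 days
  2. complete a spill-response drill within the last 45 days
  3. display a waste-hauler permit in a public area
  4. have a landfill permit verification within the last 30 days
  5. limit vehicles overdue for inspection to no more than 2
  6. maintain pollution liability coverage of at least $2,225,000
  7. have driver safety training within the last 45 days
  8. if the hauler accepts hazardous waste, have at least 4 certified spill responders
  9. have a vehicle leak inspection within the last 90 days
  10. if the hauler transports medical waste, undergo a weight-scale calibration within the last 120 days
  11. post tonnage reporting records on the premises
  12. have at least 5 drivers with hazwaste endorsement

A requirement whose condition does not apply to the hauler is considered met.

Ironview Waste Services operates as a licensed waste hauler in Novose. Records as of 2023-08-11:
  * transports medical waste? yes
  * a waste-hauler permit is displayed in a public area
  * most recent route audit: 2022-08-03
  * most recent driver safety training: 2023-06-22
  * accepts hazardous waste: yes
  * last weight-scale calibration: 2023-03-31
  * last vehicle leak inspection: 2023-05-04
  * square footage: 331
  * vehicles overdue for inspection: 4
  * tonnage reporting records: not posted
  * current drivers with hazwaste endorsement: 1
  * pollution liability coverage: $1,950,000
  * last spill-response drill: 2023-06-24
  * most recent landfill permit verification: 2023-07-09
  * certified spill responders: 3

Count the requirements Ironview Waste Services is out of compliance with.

11

1. route audit 373 days ago vs limit 365 → not met
2. spill-response drill 48 days ago vs limit 45 → not met
3. waste-hauler permit present → met
4. landfill permit verification 33 days ago vs limit 30 → not met
5. vehicles overdue for inspection 4 > 2 → not met
6. pollution liability coverage $1,950,000 < $2,225,000 → not met
7. driver safety training 50 days ago vs limit 45 → not met
8. condition 'accepts hazardous waste' holds; certified spill responders 3 < 4 → not met
9. vehicle leak inspection 99 days ago vs limit 90 → not met
10. condition 'transports medical waste' holds; weight-scale calibration 133 days ago vs limit 120 → not met
11. tonnage reporting records absent → not met
12. drivers with hazwaste endorsement 1 < 5 → not met
Not met: 11 of 12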